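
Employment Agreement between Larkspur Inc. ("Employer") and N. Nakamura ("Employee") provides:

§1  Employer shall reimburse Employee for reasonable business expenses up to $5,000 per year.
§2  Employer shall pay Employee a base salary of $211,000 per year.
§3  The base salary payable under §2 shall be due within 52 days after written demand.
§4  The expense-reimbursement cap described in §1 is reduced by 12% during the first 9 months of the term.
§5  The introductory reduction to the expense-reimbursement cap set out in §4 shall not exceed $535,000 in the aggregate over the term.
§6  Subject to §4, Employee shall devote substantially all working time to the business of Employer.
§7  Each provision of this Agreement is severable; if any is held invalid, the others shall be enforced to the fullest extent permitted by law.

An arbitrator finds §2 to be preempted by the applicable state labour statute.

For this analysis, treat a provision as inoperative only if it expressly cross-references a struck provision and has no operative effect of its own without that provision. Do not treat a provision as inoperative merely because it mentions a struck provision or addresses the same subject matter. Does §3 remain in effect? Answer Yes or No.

§2 is struck. §3 has no operative effect of its own apart from §2 and is therefore inoperative. Under the severability clause in §7, the remaining provisions continue in force. §1, §4, §5, §6, and §7 remain in effect. §3 is among the inoperative provisions, so the answer is no.

No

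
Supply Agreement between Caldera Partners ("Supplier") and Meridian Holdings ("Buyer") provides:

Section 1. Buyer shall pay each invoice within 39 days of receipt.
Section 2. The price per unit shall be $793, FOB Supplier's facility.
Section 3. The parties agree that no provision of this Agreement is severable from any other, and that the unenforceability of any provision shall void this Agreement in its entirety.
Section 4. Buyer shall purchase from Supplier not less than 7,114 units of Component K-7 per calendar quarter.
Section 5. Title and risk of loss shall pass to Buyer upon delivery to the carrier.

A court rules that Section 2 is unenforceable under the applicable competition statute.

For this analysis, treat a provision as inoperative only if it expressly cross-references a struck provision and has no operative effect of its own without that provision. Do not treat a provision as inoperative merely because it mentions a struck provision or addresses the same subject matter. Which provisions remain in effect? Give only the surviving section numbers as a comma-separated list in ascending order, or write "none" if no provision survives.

none

Section 2 is struck. No other provision's operative terms depend on Section 2. Section 3 provides that the Agreement is not severable, so the invalidity of any one provision voids the entire Agreement. No provision of the Agreement survives.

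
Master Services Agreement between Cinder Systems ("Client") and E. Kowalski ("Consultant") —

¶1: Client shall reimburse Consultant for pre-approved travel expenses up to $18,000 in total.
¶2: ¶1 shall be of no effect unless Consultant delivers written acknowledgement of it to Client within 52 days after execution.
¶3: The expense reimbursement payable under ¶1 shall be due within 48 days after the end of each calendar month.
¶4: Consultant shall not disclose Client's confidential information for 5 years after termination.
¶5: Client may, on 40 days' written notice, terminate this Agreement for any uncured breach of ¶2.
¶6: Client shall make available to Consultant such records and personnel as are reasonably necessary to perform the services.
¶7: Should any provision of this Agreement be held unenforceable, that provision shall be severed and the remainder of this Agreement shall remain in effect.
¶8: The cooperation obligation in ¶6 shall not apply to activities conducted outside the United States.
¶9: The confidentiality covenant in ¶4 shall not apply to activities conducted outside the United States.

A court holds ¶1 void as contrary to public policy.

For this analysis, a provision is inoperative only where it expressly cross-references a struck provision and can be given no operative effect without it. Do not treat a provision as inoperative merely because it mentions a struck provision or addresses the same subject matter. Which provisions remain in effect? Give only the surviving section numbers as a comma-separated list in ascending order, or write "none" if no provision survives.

¶1 is struck. The only function of ¶2 is the acknowledgement condition for ¶1, so it cannot stand once ¶1 is removed. ¶3 operates only by reference to ¶1, so it falls with ¶1. ¶5 operates only by reference to ¶2, so it falls with ¶2. ¶7 is a severability clause and preserves every provision that can still be given independent effect. That leaves ¶4, ¶6, ¶7, ¶8, and ¶9 in effect.

4, 6, 7, 8, 9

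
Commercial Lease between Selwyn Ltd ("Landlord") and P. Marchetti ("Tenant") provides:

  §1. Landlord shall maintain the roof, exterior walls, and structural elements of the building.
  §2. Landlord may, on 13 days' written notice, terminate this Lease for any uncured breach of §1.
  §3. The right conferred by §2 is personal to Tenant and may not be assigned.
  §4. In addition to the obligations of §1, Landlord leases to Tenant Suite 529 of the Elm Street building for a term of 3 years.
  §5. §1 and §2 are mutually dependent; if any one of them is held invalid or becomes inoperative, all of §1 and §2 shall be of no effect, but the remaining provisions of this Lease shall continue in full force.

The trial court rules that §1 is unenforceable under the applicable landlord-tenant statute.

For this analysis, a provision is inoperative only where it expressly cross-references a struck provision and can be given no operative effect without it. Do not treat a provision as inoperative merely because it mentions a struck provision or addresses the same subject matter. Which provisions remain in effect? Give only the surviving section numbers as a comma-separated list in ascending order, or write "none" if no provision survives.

4, 5

§1 is struck. §2 merely fixes the termination right for breach of §1; with §1 gone it has nothing to operate on and falls away. The only function of §3 is the non-assignment of §2, so it cannot stand once §2 is removed. §4 mentions §1 but its own obligation stands independently of §1, so §4 is not affected. §5 declares §1 and §2 mutually dependent; since one of them has fallen, all of them are of no effect. The remainder continues in force under §5. §4 and §5 remain in effect.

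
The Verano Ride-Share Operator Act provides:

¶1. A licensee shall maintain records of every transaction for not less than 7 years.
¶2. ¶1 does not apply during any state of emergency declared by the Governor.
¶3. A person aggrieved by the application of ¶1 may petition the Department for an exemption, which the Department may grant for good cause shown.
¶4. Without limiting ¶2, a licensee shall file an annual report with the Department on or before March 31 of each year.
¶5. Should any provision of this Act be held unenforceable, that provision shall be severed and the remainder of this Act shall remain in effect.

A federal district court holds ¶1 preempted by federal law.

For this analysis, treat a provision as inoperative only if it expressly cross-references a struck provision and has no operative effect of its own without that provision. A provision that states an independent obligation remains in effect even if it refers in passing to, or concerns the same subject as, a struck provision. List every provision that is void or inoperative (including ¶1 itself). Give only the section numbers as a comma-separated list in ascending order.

1, 2, 3

¶1 is struck. The only function of ¶2 is the emergency suspension of ¶1, so it cannot stand once ¶1 is removed. ¶3 has no operative effect of its own apart from ¶1 and is therefore inoperative. ¶4 mentions ¶2 but its own obligation stands independently of ¶2, so ¶4 is not affected. ¶5 is a severability clause and preserves every provision that can still be given independent effect. ¶4 and ¶5 remain in effect.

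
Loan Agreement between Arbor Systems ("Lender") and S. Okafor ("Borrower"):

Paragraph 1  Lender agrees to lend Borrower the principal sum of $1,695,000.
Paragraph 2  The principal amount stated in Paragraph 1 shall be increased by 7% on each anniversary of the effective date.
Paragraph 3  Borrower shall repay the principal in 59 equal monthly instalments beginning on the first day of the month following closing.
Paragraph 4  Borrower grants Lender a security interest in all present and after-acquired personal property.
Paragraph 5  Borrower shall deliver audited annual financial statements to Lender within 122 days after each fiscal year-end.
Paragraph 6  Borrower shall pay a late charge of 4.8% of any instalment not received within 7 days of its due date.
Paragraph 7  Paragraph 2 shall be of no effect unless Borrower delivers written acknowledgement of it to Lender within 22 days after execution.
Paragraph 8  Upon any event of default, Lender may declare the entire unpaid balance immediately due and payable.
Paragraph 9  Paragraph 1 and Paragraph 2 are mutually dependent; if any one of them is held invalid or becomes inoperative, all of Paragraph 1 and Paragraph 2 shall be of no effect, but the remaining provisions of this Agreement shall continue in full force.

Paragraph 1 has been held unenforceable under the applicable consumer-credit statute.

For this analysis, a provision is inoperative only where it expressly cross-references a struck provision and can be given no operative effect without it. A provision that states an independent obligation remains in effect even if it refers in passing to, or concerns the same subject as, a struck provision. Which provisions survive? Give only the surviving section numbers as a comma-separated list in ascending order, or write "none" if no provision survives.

3, 4, 5, 6, 8, 9

Paragraph 1 is struck. Paragraph 2 does nothing except set the escalation of the principal amount by reference to Paragraph 1; with Paragraph 1 gone it has no independent effect and is inoperative. Paragraph 7 merely fixes the acknowledgement condition for Paragraph 2; with Paragraph 2 gone it has nothing to operate on and falls away. Paragraph 9 declares Paragraph 1 and Paragraph 2 mutually dependent; since one of them has fallen, all of them are of no effect. The remainder continues in force under Paragraph 9. That leaves Paragraph 3, Paragraph 4, Paragraph 5, Paragraph 6, Paragraph 8, and Paragraph 9 in effect.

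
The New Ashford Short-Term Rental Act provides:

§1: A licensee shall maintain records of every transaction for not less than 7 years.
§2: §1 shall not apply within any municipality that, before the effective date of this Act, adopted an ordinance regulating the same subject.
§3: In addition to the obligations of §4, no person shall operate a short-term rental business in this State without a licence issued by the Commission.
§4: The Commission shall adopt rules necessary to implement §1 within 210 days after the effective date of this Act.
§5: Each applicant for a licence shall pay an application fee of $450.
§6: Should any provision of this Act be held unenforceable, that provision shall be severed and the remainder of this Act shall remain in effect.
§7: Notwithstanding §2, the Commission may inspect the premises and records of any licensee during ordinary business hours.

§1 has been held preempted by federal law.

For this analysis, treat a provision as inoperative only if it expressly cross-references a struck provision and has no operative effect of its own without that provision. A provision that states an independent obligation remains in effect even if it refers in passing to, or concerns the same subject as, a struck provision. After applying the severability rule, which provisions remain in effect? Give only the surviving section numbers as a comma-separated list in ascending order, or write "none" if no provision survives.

§1 is struck. The only function of §2 is the local-preemption carve-out from §1, so it cannot stand once §1 is removed. §4 operates only by reference to §1, so it falls with §1. §7 mentions §2 but its own obligation stands independently of §2, so §7 is not affected. §3 mentions §4 but its own obligation stands independently of §4, so §3 is not affected. §6 is a severability clause and preserves every provision that can still be given independent effect. That leaves §3, §5, §6, and §7 in effect.

3, 5, 6, 7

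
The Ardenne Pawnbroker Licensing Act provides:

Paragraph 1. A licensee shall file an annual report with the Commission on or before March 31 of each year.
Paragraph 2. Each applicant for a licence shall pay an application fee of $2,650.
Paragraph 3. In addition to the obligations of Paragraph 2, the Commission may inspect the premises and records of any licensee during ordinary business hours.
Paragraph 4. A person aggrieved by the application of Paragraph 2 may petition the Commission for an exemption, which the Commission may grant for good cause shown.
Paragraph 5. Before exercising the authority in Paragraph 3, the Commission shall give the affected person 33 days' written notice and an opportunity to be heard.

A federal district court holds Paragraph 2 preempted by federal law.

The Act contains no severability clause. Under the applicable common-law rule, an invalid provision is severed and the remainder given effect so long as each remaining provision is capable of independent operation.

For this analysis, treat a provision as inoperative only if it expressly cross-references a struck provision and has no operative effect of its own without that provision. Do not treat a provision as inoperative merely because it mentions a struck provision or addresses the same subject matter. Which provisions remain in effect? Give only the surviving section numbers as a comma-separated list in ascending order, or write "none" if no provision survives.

1, 3, 5

Paragraph 2 is struck. The only function of Paragraph 4 is the exemption procedure for Paragraph 2, so it cannot stand once Paragraph 2 is removed. Paragraph 3 mentions Paragraph 2 but its own obligation stands independently of Paragraph 2, so Paragraph 3 is not affected. With no severability clause, the stated default rule severs what cannot stand and enforces each remaining provision that can operate on its own. The provisions still in force are Paragraph 1, Paragraph 3, and Paragraph 5.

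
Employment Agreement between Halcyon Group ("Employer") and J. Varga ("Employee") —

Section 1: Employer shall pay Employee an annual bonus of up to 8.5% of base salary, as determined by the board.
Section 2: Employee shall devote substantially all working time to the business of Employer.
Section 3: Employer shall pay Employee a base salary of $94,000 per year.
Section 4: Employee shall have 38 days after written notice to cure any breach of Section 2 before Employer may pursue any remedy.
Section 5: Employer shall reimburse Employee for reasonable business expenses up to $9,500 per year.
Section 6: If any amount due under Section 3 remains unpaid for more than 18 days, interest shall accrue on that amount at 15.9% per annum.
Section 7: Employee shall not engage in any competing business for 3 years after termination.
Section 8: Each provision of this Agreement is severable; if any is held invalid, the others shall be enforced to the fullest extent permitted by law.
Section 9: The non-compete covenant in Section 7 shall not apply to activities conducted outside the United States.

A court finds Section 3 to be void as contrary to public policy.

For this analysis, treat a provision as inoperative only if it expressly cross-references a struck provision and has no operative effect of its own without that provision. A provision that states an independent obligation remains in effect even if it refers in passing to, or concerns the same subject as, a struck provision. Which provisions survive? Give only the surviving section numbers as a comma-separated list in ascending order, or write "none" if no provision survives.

Section 3 is struck. Section 6 operates only by reference to Section 3, so it falls with Section 3. Section 8 is a severability clause and preserves every provision that can still be given independent effect. That leaves Section 1, Section 2, Section 4, Section 5, Section 7, Section 8, and Section 9 in effect.

1, 2, 4, 5, 7, 8, 9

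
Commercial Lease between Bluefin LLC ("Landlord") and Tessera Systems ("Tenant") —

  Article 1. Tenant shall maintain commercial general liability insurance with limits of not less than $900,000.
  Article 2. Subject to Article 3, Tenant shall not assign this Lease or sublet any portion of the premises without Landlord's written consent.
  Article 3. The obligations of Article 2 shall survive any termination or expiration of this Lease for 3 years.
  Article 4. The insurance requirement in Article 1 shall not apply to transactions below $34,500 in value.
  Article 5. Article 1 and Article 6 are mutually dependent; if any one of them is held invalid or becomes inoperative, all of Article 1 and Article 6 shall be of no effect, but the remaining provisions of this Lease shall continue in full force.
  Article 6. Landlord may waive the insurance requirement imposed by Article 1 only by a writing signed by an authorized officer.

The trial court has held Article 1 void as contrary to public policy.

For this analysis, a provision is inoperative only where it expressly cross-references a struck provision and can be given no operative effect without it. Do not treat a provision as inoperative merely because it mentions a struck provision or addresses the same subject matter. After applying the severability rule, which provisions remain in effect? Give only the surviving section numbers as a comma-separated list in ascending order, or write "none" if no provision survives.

Article 1 is struck. Article 4 has no operative effect of its own apart from Article 1 and is therefore inoperative. Article 6 merely fixes the waiver condition for Article 1; with Article 1 gone it has nothing to operate on and falls away. Article 5 declares Article 1 and Article 6 mutually dependent; since one of them has fallen, all of them are of no effect. The remainder continues in force under Article 5. That leaves Article 2, Article 3, and Article 5 in effect.

2, 3, 5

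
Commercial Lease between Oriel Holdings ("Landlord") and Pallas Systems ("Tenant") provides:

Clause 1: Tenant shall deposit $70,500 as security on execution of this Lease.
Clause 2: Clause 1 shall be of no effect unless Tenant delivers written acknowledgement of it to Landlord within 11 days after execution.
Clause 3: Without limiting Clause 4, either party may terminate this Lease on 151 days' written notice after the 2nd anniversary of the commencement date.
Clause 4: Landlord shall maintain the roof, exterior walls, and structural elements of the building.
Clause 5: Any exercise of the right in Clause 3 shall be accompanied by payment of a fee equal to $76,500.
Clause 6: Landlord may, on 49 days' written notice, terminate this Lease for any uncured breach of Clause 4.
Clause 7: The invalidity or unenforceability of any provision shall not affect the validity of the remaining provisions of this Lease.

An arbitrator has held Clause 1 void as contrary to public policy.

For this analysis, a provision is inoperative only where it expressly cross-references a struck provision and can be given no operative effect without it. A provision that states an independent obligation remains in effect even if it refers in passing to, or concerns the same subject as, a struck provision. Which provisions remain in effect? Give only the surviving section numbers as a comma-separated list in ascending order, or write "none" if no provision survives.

3, 4, 5, 6, 7

Clause 1 is struck. Clause 2 has no operative effect of its own apart from Clause 1 and is therefore inoperative. Clause 7 is a severability clause and preserves every provision that can still be given independent effect. The provisions still in force are Clause 3, Clause 4, Clause 5, Clause 6, and Clause 7.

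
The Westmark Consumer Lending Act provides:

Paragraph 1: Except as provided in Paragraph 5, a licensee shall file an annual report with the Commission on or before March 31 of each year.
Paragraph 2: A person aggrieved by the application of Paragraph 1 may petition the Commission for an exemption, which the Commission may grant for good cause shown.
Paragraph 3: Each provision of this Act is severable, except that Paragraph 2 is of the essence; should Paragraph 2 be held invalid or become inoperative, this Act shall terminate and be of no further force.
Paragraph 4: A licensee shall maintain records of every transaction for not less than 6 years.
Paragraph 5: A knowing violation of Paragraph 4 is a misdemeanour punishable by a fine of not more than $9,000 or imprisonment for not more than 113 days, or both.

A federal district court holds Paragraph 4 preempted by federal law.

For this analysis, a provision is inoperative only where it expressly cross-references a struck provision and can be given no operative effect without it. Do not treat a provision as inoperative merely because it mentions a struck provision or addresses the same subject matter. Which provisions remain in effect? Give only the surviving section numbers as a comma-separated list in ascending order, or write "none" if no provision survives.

Paragraph 4 is struck. Paragraph 5 has no operative effect of its own apart from Paragraph 4 and is therefore inoperative. Paragraph 1 mentions Paragraph 5 but its own obligation stands independently of Paragraph 5, so Paragraph 1 is not affected. Paragraph 3 makes Paragraph 2 an essential term, but Paragraph 2 is unaffected, so the severability proviso in Paragraph 3 preserves the remaining provisions. Paragraph 1, Paragraph 2, and Paragraph 3 remain in effect.

1, 2, 3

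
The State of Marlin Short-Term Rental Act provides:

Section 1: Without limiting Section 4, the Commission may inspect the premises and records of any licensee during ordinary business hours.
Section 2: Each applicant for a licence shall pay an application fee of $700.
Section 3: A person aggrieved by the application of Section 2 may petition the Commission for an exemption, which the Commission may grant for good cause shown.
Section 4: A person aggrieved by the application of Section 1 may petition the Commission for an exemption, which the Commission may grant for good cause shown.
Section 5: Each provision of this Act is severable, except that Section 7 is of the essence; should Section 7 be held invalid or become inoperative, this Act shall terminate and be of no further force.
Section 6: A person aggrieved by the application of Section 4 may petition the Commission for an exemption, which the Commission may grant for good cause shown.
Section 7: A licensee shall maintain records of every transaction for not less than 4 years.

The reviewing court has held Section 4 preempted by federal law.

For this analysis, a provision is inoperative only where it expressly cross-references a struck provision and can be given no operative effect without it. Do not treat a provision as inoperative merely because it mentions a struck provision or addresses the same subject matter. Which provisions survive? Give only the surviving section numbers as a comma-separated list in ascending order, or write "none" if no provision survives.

Section 4 is struck. Section 6 has no operative effect of its own apart from Section 4 and is therefore inoperative. Although Section 1 refers to Section 4, its operative terms do not depend on Section 4, so it remains in effect. Section 5 makes Section 7 an essential term, but Section 7 is unaffected, so the severability proviso in Section 5 preserves the remaining provisions. That leaves Section 1, Section 2, Section 3, Section 5, and Section 7 in effect.

1, 2, 3, 5, 7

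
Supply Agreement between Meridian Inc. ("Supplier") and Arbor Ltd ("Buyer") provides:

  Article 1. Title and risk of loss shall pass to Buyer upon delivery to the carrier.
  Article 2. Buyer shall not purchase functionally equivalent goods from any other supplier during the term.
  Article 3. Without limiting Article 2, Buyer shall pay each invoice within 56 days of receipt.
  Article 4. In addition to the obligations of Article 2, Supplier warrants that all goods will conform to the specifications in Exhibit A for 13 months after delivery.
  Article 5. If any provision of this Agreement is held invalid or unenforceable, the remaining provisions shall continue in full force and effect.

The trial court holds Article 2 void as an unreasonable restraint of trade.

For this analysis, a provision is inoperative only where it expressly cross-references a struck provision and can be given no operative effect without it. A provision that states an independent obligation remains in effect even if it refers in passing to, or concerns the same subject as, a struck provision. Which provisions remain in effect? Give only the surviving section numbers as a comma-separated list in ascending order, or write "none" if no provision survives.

Article 2 is struck. Although Article 4 refers to Article 2, its operative terms do not depend on Article 2, so it remains in effect. Article 3 mentions Article 2 but its own obligation stands independently of Article 2, so Article 3 is not affected. No other provision's operative terms depend on Article 2. Under the severability clause in Article 5, the remaining provisions continue in force. That leaves Article 1, Article 3, Article 4, and Article 5 in effect.

1, 3, 4, 5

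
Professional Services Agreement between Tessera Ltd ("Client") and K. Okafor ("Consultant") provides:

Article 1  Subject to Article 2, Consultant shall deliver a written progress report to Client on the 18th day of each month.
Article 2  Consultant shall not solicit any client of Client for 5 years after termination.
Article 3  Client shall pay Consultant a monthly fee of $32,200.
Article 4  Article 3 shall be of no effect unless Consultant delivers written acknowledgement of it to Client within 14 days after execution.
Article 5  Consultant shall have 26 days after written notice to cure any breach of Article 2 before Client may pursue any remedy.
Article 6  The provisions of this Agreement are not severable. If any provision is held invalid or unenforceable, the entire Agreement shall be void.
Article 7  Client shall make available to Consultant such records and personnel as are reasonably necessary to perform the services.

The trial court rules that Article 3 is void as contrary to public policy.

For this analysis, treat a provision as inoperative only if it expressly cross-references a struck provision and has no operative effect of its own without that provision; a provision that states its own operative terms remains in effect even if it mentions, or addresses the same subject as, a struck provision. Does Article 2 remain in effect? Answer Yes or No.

Article 3 is struck. Article 4 operates only by reference to Article 3, so it falls with Article 3. Article 6 provides that the Agreement is not severable, so the invalidity of any one provision voids the entire Agreement. No provision of the Agreement survives. Article 2 is among the inoperative provisions, so the answer is no.

No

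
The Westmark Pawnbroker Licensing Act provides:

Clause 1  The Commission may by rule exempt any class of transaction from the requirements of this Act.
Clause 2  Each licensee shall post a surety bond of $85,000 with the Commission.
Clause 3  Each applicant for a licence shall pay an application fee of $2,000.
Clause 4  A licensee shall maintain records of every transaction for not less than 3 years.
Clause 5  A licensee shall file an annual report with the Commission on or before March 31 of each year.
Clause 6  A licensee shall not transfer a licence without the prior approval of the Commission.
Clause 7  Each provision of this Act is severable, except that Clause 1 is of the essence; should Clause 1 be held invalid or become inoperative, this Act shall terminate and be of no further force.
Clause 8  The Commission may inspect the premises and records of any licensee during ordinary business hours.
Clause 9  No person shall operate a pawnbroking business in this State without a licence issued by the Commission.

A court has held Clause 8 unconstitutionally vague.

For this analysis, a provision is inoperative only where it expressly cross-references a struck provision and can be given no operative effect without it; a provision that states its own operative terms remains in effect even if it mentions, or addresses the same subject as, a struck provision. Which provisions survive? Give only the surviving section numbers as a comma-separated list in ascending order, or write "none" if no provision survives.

1, 2, 3, 4, 5, 6, 7, 9

Clause 8 is struck. Nothing else in the Act is defined by reference to Clause 8. Clause 7 makes Clause 1 an essential term, but Clause 1 is unaffected, so the severability proviso in Clause 7 preserves the remaining provisions. Clause 1, Clause 2, Clause 3, Clause 4, Clause 5, Clause 6, Clause 7, and Clause 9 remain in effect.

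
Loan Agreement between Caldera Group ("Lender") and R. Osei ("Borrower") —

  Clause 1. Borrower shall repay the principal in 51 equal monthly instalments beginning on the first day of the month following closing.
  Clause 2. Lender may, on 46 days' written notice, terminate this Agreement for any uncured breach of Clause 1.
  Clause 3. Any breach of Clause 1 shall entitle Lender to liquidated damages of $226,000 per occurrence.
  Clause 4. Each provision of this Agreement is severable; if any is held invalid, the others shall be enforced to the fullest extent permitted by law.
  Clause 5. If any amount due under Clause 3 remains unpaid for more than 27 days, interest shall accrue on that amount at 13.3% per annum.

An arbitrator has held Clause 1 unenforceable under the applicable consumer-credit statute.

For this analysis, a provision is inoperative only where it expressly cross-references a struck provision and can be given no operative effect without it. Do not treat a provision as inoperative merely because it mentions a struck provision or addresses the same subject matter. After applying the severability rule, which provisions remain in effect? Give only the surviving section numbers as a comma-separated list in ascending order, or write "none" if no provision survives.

4

Clause 1 is struck. Clause 2 operates only by reference to Clause 1, so it falls with Clause 1. Clause 3 does nothing except set the liquidated-damages amount by reference to Clause 1; with Clause 1 gone it has no independent effect and is inoperative. Clause 5 does nothing except set the default interest on the liquidated-damages amount by reference to Clause 3; with Clause 3 gone it has no independent effect and is inoperative. Clause 4 is a severability clause and preserves every provision that can still be given independent effect. Only Clause 4 remains in effect.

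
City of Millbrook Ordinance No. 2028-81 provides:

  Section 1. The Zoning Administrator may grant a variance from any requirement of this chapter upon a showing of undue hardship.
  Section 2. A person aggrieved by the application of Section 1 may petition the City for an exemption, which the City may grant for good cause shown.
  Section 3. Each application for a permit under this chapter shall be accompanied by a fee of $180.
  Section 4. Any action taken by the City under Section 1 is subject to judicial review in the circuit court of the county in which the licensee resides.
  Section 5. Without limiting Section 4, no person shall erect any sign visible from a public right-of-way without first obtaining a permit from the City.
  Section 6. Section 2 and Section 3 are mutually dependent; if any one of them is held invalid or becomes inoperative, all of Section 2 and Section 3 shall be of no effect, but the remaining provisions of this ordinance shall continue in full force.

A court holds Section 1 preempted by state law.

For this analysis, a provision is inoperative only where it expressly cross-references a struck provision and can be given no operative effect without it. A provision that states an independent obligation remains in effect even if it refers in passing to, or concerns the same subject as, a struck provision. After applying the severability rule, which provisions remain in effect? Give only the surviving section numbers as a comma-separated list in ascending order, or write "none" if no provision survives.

5, 6

Section 1 is struck. The only function of Section 2 is the exemption procedure for Section 1, so it cannot stand once Section 1 is removed. Section 4 has no operative effect of its own apart from Section 1 and is therefore inoperative. Section 5 mentions Section 4 but its own obligation stands independently of Section 4, so Section 5 is not affected. Section 6 declares Section 2 and Section 3 mutually dependent; since one of them has fallen, all of them are of no effect. That brings down Section 3 as well. The remainder continues in force under Section 6. Section 5 and Section 6 remain in effect.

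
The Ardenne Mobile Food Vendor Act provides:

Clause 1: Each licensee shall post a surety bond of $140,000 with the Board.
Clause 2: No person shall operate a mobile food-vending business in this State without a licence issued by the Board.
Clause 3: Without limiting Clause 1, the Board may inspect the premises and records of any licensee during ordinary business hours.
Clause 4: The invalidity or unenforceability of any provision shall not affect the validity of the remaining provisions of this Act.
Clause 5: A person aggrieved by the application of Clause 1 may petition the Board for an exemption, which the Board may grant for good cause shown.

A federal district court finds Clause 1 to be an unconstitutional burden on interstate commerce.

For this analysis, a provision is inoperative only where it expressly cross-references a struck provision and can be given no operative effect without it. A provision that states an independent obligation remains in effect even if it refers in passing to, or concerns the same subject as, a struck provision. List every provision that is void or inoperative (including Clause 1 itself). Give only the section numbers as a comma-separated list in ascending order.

1, 5

Clause 1 is struck. The only function of Clause 5 is the exemption procedure for Clause 1, so it cannot stand once Clause 1 is removed. Clause 3 mentions Clause 1 but its own obligation stands independently of Clause 1, so Clause 3 is not affected. Under the severability clause in Clause 4, the remaining provisions continue in force. That leaves Clause 2, Clause 3, and Clause 4 in effect.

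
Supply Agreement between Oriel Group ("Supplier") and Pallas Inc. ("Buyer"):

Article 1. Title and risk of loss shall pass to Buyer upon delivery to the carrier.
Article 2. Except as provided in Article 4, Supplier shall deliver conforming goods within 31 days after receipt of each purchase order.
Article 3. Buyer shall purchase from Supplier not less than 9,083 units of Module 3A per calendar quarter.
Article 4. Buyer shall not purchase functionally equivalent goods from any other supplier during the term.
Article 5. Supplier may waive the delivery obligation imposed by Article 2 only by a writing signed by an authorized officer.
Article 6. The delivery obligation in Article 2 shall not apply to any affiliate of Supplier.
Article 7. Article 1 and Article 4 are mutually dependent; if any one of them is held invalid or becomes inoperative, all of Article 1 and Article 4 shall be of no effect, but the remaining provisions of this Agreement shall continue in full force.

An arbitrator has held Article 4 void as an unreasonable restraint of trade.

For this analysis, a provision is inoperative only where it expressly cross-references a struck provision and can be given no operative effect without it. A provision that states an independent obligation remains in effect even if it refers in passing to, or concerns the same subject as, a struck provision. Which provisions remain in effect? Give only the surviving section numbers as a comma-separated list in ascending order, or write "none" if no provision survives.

Article 4 is struck. Article 2 mentions Article 4 but its own obligation stands independently of Article 4, so Article 2 is not affected. Nothing else in the Agreement is defined by reference to Article 4. Article 7 declares Article 1 and Article 4 mutually dependent; since one of them has fallen, all of them are of no effect. That brings down Article 1 as well. The remainder continues in force under Article 7. The provisions still in force are Article 2, Article 3, Article 5, Article 6, and Article 7.

2, 3, 5, 6, 7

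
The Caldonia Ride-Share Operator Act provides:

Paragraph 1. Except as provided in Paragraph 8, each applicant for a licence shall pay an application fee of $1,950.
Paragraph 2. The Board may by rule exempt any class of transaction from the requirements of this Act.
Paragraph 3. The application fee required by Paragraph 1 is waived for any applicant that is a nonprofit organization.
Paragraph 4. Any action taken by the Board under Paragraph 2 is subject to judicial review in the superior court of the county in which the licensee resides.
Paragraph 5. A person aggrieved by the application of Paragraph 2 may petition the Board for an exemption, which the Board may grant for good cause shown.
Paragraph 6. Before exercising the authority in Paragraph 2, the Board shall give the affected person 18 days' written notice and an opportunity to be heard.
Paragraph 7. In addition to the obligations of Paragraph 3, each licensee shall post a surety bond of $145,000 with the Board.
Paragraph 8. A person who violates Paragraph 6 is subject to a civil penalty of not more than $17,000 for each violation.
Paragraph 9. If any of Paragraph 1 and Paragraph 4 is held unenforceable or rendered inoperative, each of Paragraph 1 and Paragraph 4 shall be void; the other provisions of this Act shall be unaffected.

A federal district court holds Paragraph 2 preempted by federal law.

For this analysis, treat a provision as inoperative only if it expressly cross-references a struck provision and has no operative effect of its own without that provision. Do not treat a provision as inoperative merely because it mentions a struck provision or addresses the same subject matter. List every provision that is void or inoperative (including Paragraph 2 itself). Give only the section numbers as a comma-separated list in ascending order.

1, 2, 3, 4, 5, 6, 8

Paragraph 2 is struck. Paragraph 4 operates only by reference to Paragraph 2, so it falls with Paragraph 2. Paragraph 5 operates only by reference to Paragraph 2, so it falls with Paragraph 2. Paragraph 6 merely fixes the notice-and-hearing requirement for Paragraph 2; with Paragraph 2 gone it has nothing to operate on and falls away. Paragraph 8 has no operative effect of its own apart from Paragraph 6 and is therefore inoperative. Paragraph 7 mentions Paragraph 3 but its own obligation stands independently of Paragraph 3, so Paragraph 7 is not affected. Paragraph 9 declares Paragraph 1 and Paragraph 4 mutually dependent; since one of them has fallen, all of them are of no effect. That brings down Paragraph 1 as well. Paragraph 3 in turn depends solely on a provision now struck and likewise falls. The remainder continues in force under Paragraph 9. That leaves Paragraph 7 and Paragraph 9 in effect.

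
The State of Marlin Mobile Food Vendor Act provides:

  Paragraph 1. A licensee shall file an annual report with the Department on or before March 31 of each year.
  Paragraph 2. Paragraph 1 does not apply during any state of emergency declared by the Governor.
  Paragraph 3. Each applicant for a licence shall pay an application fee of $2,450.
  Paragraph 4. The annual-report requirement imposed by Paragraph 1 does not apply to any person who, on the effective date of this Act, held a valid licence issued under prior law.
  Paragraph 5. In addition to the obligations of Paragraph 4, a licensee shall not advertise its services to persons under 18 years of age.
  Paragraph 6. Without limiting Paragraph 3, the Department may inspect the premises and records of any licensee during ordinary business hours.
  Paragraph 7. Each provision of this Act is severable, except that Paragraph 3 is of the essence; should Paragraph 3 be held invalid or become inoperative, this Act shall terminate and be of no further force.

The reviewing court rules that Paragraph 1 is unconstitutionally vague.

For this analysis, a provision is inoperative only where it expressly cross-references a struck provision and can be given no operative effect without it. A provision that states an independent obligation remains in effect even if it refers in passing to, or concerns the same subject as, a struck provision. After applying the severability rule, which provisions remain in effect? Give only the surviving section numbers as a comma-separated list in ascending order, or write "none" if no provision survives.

3, 5, 6, 7

Paragraph 1 is struck. Paragraph 2 has no operative effect of its own apart from Paragraph 1 and is therefore inoperative. Paragraph 4 operates only by reference to Paragraph 1, so it falls with Paragraph 1. Paragraph 5 mentions Paragraph 4 but its own obligation stands independently of Paragraph 4, so Paragraph 5 is not affected. Paragraph 7 makes Paragraph 3 an essential term, but Paragraph 3 is unaffected, so the severability proviso in Paragraph 7 preserves the remaining provisions. The provisions still in force are Paragraph 3, Paragraph 5, Paragraph 6, and Paragraph 7.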